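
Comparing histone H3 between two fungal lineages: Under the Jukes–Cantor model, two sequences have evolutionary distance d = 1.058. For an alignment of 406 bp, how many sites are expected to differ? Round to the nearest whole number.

230

Invert JC69: p = (3/4)(1 − e^(−4d/3)) = 0.75 × (1 − e^(-1.410667)) = 0.75 × (1 − 0.243980) = 0.567015.
Expected differing sites = pL ≈ 0.567015 × 406 = 230.20809 ≈ 230.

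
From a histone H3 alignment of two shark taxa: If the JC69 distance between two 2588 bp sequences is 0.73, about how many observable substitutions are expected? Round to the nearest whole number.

Invert JC69: p = (3/4)(1 − e^(−4d/3)) = 0.75 × (1 − e^(-0.973333)) = 0.75 × (1 − 0.377822) = 0.466634.
Expected differing sites = pL ≈ 0.466634 × 2588 = 1207.648792 ≈ 1208.

1208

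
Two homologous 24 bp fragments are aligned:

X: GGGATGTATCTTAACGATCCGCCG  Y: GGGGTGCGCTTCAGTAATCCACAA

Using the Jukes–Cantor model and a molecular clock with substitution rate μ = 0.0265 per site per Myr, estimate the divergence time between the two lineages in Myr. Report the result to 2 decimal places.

15.55

The sequences differ at 12 of 24 sites, so p = 12/24 = 0.5.
d = −(3/4) ln(1 − 4p/3) = −0.75 ln(1 − 0.666667) = −0.75 ln(0.333333)
  = −0.75 × (-1.098613) = 0.823960 substitutions/site.
Under a molecular clock d = 2μt, so t = d/(2μ) = 0.823960 / (2 × 0.0265) = 15.55 Myr.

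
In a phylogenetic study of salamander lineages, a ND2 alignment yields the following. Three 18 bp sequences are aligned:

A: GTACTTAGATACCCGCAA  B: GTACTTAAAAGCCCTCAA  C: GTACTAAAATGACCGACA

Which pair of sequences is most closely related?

A and B

A–B: 4/18 differ, p = 0.222, d = 0.264.
A–C: 6/18 differ, p = 0.333, d = 0.441.
B–C: 6/18 differ, p = 0.333, d = 0.441.
The smallest distance is between A and B.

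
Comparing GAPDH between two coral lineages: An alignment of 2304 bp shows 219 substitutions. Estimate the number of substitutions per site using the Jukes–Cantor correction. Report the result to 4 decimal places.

0.1016

p = 219/2304 ≈ 0.095052.
d = −(3/4) ln(1 − 4p/3) = −0.75 ln(1 − 0.126736) = −0.75 ln(0.873264)
  = −0.75 × (-0.135517) = 0.101638 substitutions/site.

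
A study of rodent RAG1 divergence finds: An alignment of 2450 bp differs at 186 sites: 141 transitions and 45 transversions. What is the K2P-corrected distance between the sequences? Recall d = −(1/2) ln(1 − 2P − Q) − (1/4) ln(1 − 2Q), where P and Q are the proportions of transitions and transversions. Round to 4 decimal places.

P = 141/2450 ≈ 0.057551 and Q = 45/2450 ≈ 0.018367.
Under the Kimura two-parameter model, d = −½ ln(1 − 2P − Q) − ¼ ln(1 − 2Q).
1 − 2P − Q = 0.866531, giving −½ ln(0.866531) = 0.071629.
1 − 2Q = 0.963266, giving −¼ ln(0.963266) = 0.009356.
d = 0.071629 + 0.009356 = 0.080985.

0.0810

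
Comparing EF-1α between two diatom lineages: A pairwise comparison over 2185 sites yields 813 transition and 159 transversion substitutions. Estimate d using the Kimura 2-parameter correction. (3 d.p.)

P = 813/2185 ≈ 0.372082 and Q = 159/2185 ≈ 0.072769.
Under the Kimura two-parameter model, d = −½ ln(1 − 2P − Q) − ¼ ln(1 − 2Q).
1 − 2P − Q = 0.183067, giving −½ ln(0.183067) = 0.848952.
1 − 2Q = 0.854462, giving −¼ ln(0.854462) = 0.039321.
d = 0.848952 + 0.039321 = 0.888273.

0.888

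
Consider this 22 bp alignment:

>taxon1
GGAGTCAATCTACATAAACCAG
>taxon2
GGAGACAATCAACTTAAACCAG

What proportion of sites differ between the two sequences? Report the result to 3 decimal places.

The sequences differ at 3 of 22 positions (sites 5, 11, 14).
p = 3/22 = 0.136363… ≈ 0.136 (to 3 d.p.).

0.136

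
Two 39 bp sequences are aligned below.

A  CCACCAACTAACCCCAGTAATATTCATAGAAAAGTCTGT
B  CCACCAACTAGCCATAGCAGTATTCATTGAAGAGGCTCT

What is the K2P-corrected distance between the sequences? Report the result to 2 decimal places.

Of 39 sites, 5 differences are transitions and 4 are transversions, so P = 5/39 ≈ 0.128205 and Q = 4/39 ≈ 0.102564.
Under the Kimura two-parameter model, d = −½ ln(1 − 2P − Q) − ¼ ln(1 − 2Q).
1 − 2P − Q = 0.641026, giving −½ ln(0.641026) = 0.222343.
1 − 2Q = 0.794872, giving −¼ ln(0.794872) = 0.057394.
d = 0.222343 + 0.057394 = 0.279737.

0.28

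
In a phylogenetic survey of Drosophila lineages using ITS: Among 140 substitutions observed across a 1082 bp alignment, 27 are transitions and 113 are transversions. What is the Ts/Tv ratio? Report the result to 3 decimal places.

0.239

R = 27/113 = 0.238938… ≈ 0.239 (to 3 d.p.).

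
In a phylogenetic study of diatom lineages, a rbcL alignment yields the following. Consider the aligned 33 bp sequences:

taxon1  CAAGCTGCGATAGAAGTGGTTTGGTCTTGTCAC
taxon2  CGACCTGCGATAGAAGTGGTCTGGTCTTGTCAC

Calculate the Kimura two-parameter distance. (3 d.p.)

0.098

Of 33 sites, 2 differences are transitions and 1 are transversions, so P = 2/33 ≈ 0.060606 and Q = 1/33 ≈ 0.030303.
Under the Kimura two-parameter model, d = −½ ln(1 − 2P − Q) − ¼ ln(1 − 2Q).
1 − 2P − Q = 0.848485, giving −½ ln(0.848485) = 0.082151.
1 − 2Q = 0.939394, giving −¼ ln(0.939394) = 0.015630.
d = 0.082151 + 0.015630 = 0.097781.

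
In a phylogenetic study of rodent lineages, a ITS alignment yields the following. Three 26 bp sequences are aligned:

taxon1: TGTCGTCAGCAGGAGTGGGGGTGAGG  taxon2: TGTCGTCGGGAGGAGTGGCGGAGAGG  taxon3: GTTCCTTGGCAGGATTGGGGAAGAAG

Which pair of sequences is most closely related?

taxon1 and taxon2

taxon1–taxon2: 4/26 differ, p = 0.154, d = 0.172.
taxon1–taxon3: 9/26 differ, p = 0.346, d = 0.464.
taxon2–taxon3: 9/26 differ, p = 0.346, d = 0.464.
The smallest distance is between taxon1 and taxon2.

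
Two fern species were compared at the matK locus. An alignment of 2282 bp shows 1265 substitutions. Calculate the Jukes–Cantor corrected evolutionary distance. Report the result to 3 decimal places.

1.008

p = 1265/2282 ≈ 0.554338.
d = −(3/4) ln(1 − 4p/3) = −0.75 ln(1 − 0.739117) = −0.75 ln(0.260883)
  = −0.75 × (-1.343683) = 1.007762 substitutions/site.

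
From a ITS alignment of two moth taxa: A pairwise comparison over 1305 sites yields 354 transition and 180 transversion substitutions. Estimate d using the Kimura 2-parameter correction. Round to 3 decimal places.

0.651

P = 354/1305 ≈ 0.271264 and Q = 180/1305 ≈ 0.137931.
Under the Kimura two-parameter model, d = −½ ln(1 − 2P − Q) − ¼ ln(1 − 2Q).
1 − 2P − Q = 0.319541, giving −½ ln(0.319541) = 0.570435.
1 − 2Q = 0.724138, giving −¼ ln(0.724138) = 0.080693.
d = 0.570435 + 0.080693 = 0.651128.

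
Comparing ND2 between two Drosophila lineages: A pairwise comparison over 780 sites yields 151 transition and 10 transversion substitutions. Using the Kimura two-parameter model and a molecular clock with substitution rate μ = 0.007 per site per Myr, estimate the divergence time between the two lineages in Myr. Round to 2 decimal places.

P = 151/780 ≈ 0.19359 and Q = 10/780 ≈ 0.012821.
Under the Kimura two-parameter model, d = −½ ln(1 − 2P − Q) − ¼ ln(1 − 2Q).
1 − 2P − Q = 0.599999, giving −½ ln(0.599999) = 0.255414.
1 − 2Q = 0.974358, giving −¼ ln(0.974358) = 0.006494.
d = 0.255414 + 0.006494 = 0.261908.
Under a molecular clock d = 2μt, so t = d/(2μ) = 0.261908 / (2 × 0.007) = 18.71 Myr.

18.71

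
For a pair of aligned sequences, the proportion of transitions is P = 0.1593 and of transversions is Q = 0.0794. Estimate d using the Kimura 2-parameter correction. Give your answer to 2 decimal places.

Under the Kimura two-parameter model, d = −½ ln(1 − 2P − Q) − ¼ ln(1 − 2Q).
1 − 2P − Q = 0.602, giving −½ ln(0.602) = 0.253749.
1 − 2Q = 0.8412, giving −¼ ln(0.8412) = 0.043231.
d = 0.253749 + 0.043231 = 0.296980.

0.30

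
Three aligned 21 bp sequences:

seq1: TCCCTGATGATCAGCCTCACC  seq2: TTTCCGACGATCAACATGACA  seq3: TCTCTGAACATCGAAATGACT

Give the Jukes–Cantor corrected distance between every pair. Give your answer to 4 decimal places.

d(seq1,seq2) = 0.5319, d(seq1,seq3) = 0.6355, d(seq2,seq3) = 0.4408

seq1–seq2: 8/21 sites differ → p ≈ 0.380952, d = −0.75 ln(1 − 0.507936) = 0.531860 ≈ 0.5319.
seq1–seq3: 9/21 sites differ → p ≈ 0.428571, d = −0.75 ln(1 − 0.571428) = 0.635472 ≈ 0.6355.
seq2–seq3: 7/21 sites differ → p ≈ 0.333333, d = −0.75 ln(1 − 0.444444) = 0.440839 ≈ 0.4408.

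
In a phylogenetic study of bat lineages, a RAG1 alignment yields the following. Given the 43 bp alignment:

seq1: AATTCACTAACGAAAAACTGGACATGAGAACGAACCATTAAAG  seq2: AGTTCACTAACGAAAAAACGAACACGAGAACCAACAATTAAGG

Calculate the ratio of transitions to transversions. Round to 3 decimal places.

1.667

Transitions are A↔G and C↔T; transversions are all other mismatches.
Transitions: 5. Transversions: 3.
R = 5/3 = 1.666666… ≈ 1.667 (to 3 d.p.).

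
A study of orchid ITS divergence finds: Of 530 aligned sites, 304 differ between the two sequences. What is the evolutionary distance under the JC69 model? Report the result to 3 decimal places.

p = 304/530 ≈ 0.573585.
d = −(3/4) ln(1 − 4p/3) = −0.75 ln(1 − 0.76478) = −0.75 ln(0.23522)
  = −0.75 × (-1.447234) = 1.085426 substitutions/site.

1.085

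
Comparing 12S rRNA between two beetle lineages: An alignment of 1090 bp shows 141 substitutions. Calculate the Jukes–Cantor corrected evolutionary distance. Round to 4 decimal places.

0.1420

p = 141/1090 ≈ 0.129358.
d = −(3/4) ln(1 − 4p/3) = −0.75 ln(1 − 0.172477) = −0.75 ln(0.827523)
  = −0.75 × (-0.189318) = 0.141989 substitutions/site.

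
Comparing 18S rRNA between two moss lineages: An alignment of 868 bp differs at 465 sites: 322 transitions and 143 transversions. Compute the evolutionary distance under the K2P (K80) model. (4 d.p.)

P = 322/868 ≈ 0.370968 and Q = 143/868 ≈ 0.164747.
Under the Kimura two-parameter model, d = −½ ln(1 − 2P − Q) − ¼ ln(1 − 2Q).
1 − 2P − Q = 0.093317, giving −½ ln(0.093317) = 1.185876.
1 − 2Q = 0.670506, giving −¼ ln(0.670506) = 0.099931.
d = 1.185876 + 0.099931 = 1.285807.

1.2858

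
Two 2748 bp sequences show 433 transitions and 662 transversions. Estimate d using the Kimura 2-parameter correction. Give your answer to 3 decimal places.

0.570

P = 433/2748 ≈ 0.157569 and Q = 662/2748 ≈ 0.240902.
Under the Kimura two-parameter model, d = −½ ln(1 − 2P − Q) − ¼ ln(1 − 2Q).
1 − 2P − Q = 0.44396, giving −½ ln(0.44396) = 0.406010.
1 − 2Q = 0.518196, giving −¼ ln(0.518196) = 0.164350.
d = 0.406010 + 0.164350 = 0.570360.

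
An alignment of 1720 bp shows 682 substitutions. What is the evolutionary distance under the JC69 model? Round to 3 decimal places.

p = 682/1720 ≈ 0.396512.
d = −(3/4) ln(1 − 4p/3) = −0.75 ln(1 − 0.528683) = −0.75 ln(0.471317)
  = −0.75 × (-0.752224) = 0.564168 substitutions/site.

0.564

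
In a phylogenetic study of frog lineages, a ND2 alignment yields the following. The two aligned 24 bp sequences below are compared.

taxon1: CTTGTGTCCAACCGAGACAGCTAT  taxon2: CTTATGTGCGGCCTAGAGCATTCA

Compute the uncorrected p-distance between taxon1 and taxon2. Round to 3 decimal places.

0.458

The sequences differ at 11 of 24 positions.
p = 11/24 = 0.458333… ≈ 0.458 (to 3 d.p.).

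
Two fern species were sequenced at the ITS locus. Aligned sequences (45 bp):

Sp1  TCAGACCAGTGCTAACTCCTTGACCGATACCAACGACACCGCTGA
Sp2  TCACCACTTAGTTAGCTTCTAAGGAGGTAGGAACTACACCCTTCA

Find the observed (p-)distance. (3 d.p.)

0.467

The sequences differ at 21 of 45 positions.
p = 21/45 = 0.466666… ≈ 0.467 (to 3 d.p.).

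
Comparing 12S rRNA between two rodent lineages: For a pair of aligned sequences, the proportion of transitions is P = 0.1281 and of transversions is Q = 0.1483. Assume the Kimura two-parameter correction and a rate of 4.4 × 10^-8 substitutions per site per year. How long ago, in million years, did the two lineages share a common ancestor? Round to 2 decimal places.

3.94

Under the Kimura two-parameter model, d = −½ ln(1 − 2P − Q) − ¼ ln(1 − 2Q).
1 − 2P − Q = 0.5955, giving −½ ln(0.5955) = 0.259177.
1 − 2Q = 0.7034, giving −¼ ln(0.7034) = 0.087957.
d = 0.259177 + 0.087957 = 0.347134.
Under a molecular clock d = 2μt, so t = d/(2μ) = 0.347134 / (2 × 4.4 × 10^-8) = 3.94 million years.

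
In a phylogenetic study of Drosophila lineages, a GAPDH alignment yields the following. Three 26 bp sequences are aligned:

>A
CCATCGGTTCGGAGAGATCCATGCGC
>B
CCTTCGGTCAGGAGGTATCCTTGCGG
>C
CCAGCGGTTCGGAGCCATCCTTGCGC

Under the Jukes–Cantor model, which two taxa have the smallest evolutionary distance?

A–B: 7/26 differ, p = 0.269, d = 0.334.
A–C: 4/26 differ, p = 0.154, d = 0.172.
B–C: 7/26 differ, p = 0.269, d = 0.334.
The smallest distance is between A and C.

A and C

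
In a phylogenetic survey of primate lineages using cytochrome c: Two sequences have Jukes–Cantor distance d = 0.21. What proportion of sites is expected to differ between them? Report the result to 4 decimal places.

p = (3/4)(1 − e^(−4d/3)) = 0.75 × (1 − e^(-0.28)) = 0.75 × (1 − 0.755784) = 0.183162.

0.1832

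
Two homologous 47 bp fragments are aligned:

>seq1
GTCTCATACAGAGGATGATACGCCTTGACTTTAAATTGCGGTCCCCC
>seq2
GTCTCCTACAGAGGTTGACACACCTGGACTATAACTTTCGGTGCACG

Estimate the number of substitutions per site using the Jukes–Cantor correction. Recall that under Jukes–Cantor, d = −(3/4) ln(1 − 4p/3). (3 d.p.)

The sequences differ at 11 of 47 sites, so p = 11/47 ≈ 0.234043.
d = −(3/4) ln(1 − 4p/3) = −0.75 ln(1 − 0.312057) = −0.75 ln(0.687943)
  = −0.75 × (-0.374049) = 0.280537 substitutions/site.

0.281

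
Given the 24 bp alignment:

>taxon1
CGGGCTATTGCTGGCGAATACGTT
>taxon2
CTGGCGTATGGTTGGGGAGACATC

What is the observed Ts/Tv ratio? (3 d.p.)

0.375

Transitions are A↔G and C↔T; transversions are all other mismatches.
Transitions: 3. Transversions: 8.
R = 3/8 = 0.375.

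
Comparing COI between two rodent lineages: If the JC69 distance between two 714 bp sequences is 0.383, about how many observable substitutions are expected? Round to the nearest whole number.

214

Invert JC69: p = (3/4)(1 − e^(−4d/3)) = 0.75 × (1 − e^(-0.510667)) = 0.75 × (1 − 0.600095) = 0.299929.
Expected differing sites = pL ≈ 0.299929 × 714 = 214.149306 ≈ 214.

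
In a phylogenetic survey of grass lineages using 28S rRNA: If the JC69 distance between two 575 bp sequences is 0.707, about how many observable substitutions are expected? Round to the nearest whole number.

Invert JC69: p = (3/4)(1 − e^(−4d/3)) = 0.75 × (1 − e^(-0.942667)) = 0.75 × (1 − 0.389587) = 0.457810.
Expected differing sites = pL ≈ 0.457810 × 575 = 263.24075 ≈ 263.

263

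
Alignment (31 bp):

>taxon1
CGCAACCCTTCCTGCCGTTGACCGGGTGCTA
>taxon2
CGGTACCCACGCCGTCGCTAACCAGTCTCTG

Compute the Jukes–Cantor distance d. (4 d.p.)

0.6913

The sequences differ at 14 of 31 sites, so p = 14/31 ≈ 0.451613.
d = −(3/4) ln(1 − 4p/3) = −0.75 ln(1 − 0.602151) = −0.75 ln(0.397849)
  = −0.75 × (-0.921683) = 0.691262 substitutions/site.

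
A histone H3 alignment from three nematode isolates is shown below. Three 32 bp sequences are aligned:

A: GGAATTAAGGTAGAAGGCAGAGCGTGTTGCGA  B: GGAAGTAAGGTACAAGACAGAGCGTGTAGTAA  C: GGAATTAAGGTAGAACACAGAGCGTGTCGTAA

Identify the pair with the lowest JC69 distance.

B and C

A–B: 6/32 differ, p = 0.188, d = 0.216.
A–C: 5/32 differ, p = 0.156, d = 0.175.
B–C: 4/32 differ, p = 0.125, d = 0.137.
The smallest distance is between B and C.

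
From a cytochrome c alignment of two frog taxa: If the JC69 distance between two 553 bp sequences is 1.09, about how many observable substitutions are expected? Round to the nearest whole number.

318

Invert JC69: p = (3/4)(1 − e^(−4d/3)) = 0.75 × (1 − e^(-1.453333)) = 0.75 × (1 − 0.233790) = 0.574658.
Expected differing sites = pL ≈ 0.574658 × 553 = 317.785874 ≈ 318.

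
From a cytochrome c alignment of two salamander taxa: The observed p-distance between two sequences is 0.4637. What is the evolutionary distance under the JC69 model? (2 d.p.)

0.72

d = −(3/4) ln(1 − 4p/3) = −0.75 ln(1 − 0.618267) = −0.75 ln(0.381733)
  = −0.75 × (-0.963034) = 0.722276 substitutions/site.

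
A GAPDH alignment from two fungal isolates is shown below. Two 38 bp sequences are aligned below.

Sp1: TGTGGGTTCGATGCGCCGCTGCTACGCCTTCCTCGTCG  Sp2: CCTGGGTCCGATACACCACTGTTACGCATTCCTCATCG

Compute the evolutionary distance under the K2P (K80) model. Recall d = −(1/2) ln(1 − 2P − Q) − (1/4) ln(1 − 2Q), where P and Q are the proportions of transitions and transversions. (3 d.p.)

0.301

Of 38 sites, 7 differences are transitions and 2 are transversions, so P = 7/38 ≈ 0.184211 and Q = 2/38 ≈ 0.052632.
Under the Kimura two-parameter model, d = −½ ln(1 − 2P − Q) − ¼ ln(1 − 2Q).
1 − 2P − Q = 0.578946, giving −½ ln(0.578946) = 0.273273.
1 − 2Q = 0.894736, giving −¼ ln(0.894736) = 0.027807.
d = 0.273273 + 0.027807 = 0.301080.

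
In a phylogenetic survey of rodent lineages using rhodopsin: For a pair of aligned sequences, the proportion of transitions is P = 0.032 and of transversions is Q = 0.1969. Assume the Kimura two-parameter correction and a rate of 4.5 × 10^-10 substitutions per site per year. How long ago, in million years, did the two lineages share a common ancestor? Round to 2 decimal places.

307.00

Under the Kimura two-parameter model, d = −½ ln(1 − 2P − Q) − ¼ ln(1 − 2Q).
1 − 2P − Q = 0.7391, giving −½ ln(0.7391) = 0.151161.
1 − 2Q = 0.6062, giving −¼ ln(0.6062) = 0.125136.
d = 0.151161 + 0.125136 = 0.276297.
Under a molecular clock d = 2μt, so t = d/(2μ) = 0.276297 / (2 × 4.5 × 10^-10) = 307.00 million years.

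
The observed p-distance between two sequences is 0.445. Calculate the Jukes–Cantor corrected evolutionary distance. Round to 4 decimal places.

0.6748

d = −(3/4) ln(1 − 4p/3) = −0.75 ln(1 − 0.593333) = −0.75 ln(0.406667)
  = −0.75 × (-0.899761) = 0.674821 substitutions/site.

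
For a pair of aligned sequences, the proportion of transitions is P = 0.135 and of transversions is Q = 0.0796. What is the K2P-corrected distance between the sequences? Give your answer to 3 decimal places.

0.258

Under the Kimura two-parameter model, d = −½ ln(1 − 2P − Q) − ¼ ln(1 − 2Q).
1 − 2P − Q = 0.6504, giving −½ ln(0.6504) = 0.215084.
1 − 2Q = 0.8408, giving −¼ ln(0.8408) = 0.043350.
d = 0.215084 + 0.043350 = 0.258434.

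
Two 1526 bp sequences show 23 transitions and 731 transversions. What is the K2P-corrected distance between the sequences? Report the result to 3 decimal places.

P = 23/1526 ≈ 0.015072 and Q = 731/1526 ≈ 0.47903.
Under the Kimura two-parameter model, d = −½ ln(1 − 2P − Q) − ¼ ln(1 − 2Q).
1 − 2P − Q = 0.490826, giving −½ ln(0.490826) = 0.355833.
1 − 2Q = 0.04194, giving −¼ ln(0.04194) = 0.792879.
d = 0.355833 + 0.792879 = 1.148712.

1.149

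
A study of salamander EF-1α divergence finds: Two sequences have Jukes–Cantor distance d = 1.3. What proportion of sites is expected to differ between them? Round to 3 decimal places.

0.617

p = (3/4)(1 − e^(−4d/3)) = 0.75 × (1 − e^(-1.733333)) = 0.75 × (1 − 0.176695) = 0.617479.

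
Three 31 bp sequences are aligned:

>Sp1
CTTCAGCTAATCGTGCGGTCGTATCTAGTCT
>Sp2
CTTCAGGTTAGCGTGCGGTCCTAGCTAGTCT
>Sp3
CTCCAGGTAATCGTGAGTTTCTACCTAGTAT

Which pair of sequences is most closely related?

Sp1 and Sp2

Sp1–Sp2: 5/31 differ, p = 0.161, d = 0.182.
Sp1–Sp3: 8/31 differ, p = 0.258, d = 0.316.
Sp2–Sp3: 8/31 differ, p = 0.258, d = 0.316.
The smallest distance is between Sp1 and Sp2.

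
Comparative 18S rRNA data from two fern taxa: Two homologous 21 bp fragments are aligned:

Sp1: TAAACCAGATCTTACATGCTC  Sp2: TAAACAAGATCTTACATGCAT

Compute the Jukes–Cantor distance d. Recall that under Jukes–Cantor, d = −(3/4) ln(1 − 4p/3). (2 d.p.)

0.16

The sequences differ at 3 of 21 sites (6, 20, 21), so p = 3/21 ≈ 0.142857.
d = −(3/4) ln(1 − 4p/3) = −0.75 ln(1 − 0.190476) = −0.75 ln(0.809524)
  = −0.75 × (-0.211309) = 0.158482 substitutions/site.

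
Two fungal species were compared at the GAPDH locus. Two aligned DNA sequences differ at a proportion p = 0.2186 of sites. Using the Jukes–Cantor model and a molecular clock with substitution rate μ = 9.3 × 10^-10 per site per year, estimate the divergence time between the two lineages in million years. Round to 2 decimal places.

d = −(3/4) ln(1 − 4p/3) = −0.75 ln(1 − 0.291467) = −0.75 ln(0.708533)
  = −0.75 × (-0.344559) = 0.258419 substitutions/site.
Under a molecular clock d = 2μt, so t = d/(2μ) = 0.258419 / (2 × 9.3 × 10^-10) = 138.93 million years.

138.93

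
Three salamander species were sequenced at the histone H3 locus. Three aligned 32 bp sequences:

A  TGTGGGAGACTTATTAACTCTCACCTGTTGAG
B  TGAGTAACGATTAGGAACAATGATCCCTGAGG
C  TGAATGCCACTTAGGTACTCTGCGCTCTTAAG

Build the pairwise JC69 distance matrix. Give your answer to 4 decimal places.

A–B: 17/32 sites differ → p = 0.53125, d = −0.75 ln(1 − 0.708333) = 0.924107 ≈ 0.9241.
A–C: 13/32 sites differ → p = 0.40625, d = −0.75 ln(1 − 0.541667) = 0.585119 ≈ 0.5851.
B–C: 13/32 sites differ → p = 0.40625, d = −0.75 ln(1 − 0.541667) = 0.585119 ≈ 0.5851.

d(A,B) = 0.9241, d(A,C) = 0.5851, d(B,C) = 0.5851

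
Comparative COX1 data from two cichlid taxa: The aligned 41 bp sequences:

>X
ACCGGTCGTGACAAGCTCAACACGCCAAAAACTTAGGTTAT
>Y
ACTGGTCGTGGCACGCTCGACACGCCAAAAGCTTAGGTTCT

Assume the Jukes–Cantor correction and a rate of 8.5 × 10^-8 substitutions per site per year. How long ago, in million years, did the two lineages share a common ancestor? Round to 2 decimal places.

0.96

The sequences differ at 6 of 41 sites (3, 11, 14, 19, 31, 40), so p = 6/41 ≈ 0.146341.
d = −(3/4) ln(1 − 4p/3) = −0.75 ln(1 − 0.195121) = −0.75 ln(0.804879)
  = −0.75 × (-0.217063) = 0.162797 substitutions/site.
Under a molecular clock d = 2μt, so t = d/(2μ) = 0.162797 / (2 × 8.5 × 10^-8) = 0.96 million years.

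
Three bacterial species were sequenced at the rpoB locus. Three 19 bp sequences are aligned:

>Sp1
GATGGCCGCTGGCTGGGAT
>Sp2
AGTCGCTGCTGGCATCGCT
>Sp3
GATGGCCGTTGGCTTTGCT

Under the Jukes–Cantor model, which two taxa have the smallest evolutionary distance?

Sp1–Sp2: 8/19 differ, p = 0.421, d = 0.618.
Sp1–Sp3: 4/19 differ, p = 0.211, d = 0.247.
Sp2–Sp3: 7/19 differ, p = 0.368, d = 0.507.
The smallest distance is between Sp1 and Sp3.

Sp1 and Sp3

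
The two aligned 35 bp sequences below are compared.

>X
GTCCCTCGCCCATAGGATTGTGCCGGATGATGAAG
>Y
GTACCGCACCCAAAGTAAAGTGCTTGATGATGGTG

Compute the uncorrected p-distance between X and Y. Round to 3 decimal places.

0.314

The sequences differ at 11 of 35 positions.
p = 11/35 = 0.314285… ≈ 0.314 (to 3 d.p.).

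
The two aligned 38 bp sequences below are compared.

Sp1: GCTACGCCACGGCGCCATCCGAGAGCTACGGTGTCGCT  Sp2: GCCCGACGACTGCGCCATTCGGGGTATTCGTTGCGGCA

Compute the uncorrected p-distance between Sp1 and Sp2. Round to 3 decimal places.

0.421

The sequences differ at 16 of 38 positions.
p = 16/38 = 0.421052… ≈ 0.421 (to 3 d.p.).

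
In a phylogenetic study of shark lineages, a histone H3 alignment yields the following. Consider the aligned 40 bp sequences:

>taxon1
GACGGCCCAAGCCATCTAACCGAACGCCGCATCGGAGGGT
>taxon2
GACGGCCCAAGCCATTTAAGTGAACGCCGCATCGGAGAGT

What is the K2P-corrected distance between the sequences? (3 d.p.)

0.109

Of 40 sites, 3 differences are transitions and 1 are transversions, so P = 3/40 = 0.075 and Q = 1/40 = 0.025.
Under the Kimura two-parameter model, d = −½ ln(1 − 2P − Q) − ¼ ln(1 − 2Q).
1 − 2P − Q = 0.825, giving −½ ln(0.825) = 0.096186.
1 − 2Q = 0.95, giving −¼ ln(0.95) = 0.012823.
d = 0.096186 + 0.012823 = 0.109009.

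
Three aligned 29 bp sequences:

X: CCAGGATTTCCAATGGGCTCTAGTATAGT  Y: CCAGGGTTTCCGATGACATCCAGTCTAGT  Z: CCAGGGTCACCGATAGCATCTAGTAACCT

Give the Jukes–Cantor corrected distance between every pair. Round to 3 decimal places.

d(X,Y) = 0.291, d(X,Z) = 0.462, d(Y,Z) = 0.401

X–Y: 7/29 sites differ → p ≈ 0.241379, d = −0.75 ln(1 − 0.321839) = 0.291278 ≈ 0.291.
X–Z: 10/29 sites differ → p ≈ 0.344828, d = −0.75 ln(1 − 0.459771) = 0.461822 ≈ 0.462.
Y–Z: 9/29 sites differ → p ≈ 0.310345, d = −0.75 ln(1 − 0.413793) = 0.400562 ≈ 0.401.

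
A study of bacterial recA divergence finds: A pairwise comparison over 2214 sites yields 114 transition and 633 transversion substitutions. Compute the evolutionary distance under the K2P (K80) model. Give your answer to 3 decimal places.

P = 114/2214 ≈ 0.051491 and Q = 633/2214 ≈ 0.285908.
Under the Kimura two-parameter model, d = −½ ln(1 − 2P − Q) − ¼ ln(1 − 2Q).
1 − 2P − Q = 0.61111, giving −½ ln(0.61111) = 0.246239.
1 − 2Q = 0.428184, giving −¼ ln(0.428184) = 0.212051.
d = 0.246239 + 0.212051 = 0.458290.

0.458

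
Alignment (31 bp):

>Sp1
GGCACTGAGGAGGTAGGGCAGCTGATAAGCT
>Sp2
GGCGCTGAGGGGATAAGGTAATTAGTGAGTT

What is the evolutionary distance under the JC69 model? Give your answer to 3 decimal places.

The sequences differ at 11 of 31 sites, so p = 11/31 ≈ 0.354839.
d = −(3/4) ln(1 − 4p/3) = −0.75 ln(1 − 0.473119) = −0.75 ln(0.526881)
  = −0.75 × (-0.640781) = 0.480586 substitutions/site.

0.481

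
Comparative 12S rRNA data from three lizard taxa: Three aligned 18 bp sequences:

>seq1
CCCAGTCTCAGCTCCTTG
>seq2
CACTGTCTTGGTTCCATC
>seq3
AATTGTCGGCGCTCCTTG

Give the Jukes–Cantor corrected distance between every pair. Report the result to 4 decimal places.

seq1–seq2: 7/18 sites differ → p ≈ 0.388889, d = −0.75 ln(1 − 0.518519) = 0.548166 ≈ 0.5482.
seq1–seq3: 7/18 sites differ → p ≈ 0.388889, d = −0.75 ln(1 − 0.518519) = 0.548166 ≈ 0.5482.
seq2–seq3: 8/18 sites differ → p ≈ 0.444444, d = −0.75 ln(1 − 0.592592) = 0.673455 ≈ 0.6735.

d(seq1,seq2) = 0.5482, d(seq1,seq3) = 0.5482, d(seq2,seq3) = 0.6735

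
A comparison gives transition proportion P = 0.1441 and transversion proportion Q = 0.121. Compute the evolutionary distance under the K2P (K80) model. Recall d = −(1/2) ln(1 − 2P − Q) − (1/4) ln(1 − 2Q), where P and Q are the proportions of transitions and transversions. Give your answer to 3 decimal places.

0.332

Under the Kimura two-parameter model, d = −½ ln(1 − 2P − Q) − ¼ ln(1 − 2Q).
1 − 2P − Q = 0.5908, giving −½ ln(0.5908) = 0.263139.
1 − 2Q = 0.758, giving −¼ ln(0.758) = 0.069268.
d = 0.263139 + 0.069268 = 0.332407.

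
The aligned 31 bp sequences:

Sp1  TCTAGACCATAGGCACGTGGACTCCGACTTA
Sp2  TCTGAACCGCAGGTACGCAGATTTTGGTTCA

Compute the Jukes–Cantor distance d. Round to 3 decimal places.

0.614

The sequences differ at 13 of 31 sites, so p = 13/31 ≈ 0.419355.
d = −(3/4) ln(1 − 4p/3) = −0.75 ln(1 − 0.55914) = −0.75 ln(0.44086)
  = −0.75 × (-0.819028) = 0.614271 substitutions/site.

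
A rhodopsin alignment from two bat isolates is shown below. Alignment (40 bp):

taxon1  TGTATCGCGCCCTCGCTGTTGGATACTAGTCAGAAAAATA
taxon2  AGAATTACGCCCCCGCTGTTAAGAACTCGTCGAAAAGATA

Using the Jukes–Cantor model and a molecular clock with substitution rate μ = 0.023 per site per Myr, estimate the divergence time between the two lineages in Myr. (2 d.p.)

9.26

The sequences differ at 13 of 40 sites, so p = 13/40 = 0.325.
d = −(3/4) ln(1 − 4p/3) = −0.75 ln(1 − 0.433333) = −0.75 ln(0.566667)
  = −0.75 × (-0.567983) = 0.425987 substitutions/site.
Under a molecular clock d = 2μt, so t = d/(2μ) = 0.425987 / (2 × 0.023) = 9.26 Myr.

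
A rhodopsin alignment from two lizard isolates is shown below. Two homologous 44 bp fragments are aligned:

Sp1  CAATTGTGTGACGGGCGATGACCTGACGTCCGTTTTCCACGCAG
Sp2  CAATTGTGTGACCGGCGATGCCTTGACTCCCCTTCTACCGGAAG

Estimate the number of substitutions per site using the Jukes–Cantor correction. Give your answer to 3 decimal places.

0.304

The sequences differ at 11 of 44 sites, so p = 11/44 = 0.25.
d = −(3/4) ln(1 − 4p/3) = −0.75 ln(1 − 0.333333) = −0.75 ln(0.666667)
  = −0.75 × (-0.405465) = 0.304099 substitutions/site.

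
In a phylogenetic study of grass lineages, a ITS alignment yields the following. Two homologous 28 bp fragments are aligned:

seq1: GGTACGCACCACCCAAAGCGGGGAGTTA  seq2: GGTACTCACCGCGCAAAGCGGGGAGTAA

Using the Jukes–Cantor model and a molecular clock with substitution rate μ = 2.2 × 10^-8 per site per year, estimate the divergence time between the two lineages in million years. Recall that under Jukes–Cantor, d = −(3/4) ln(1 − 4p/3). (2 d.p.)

3.60

The sequences differ at 4 of 28 sites (6, 11, 13, 27), so p = 4/28 ≈ 0.142857.
d = −(3/4) ln(1 − 4p/3) = −0.75 ln(1 − 0.190476) = −0.75 ln(0.809524)
  = −0.75 × (-0.211309) = 0.158482 substitutions/site.
Under a molecular clock d = 2μt, so t = d/(2μ) = 0.158482 / (2 × 2.2 × 10^-8) = 3.60 million years.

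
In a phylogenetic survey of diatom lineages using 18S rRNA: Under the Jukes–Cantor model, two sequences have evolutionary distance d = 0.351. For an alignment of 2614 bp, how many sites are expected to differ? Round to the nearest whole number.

733

Invert JC69: p = (3/4)(1 − e^(−4d/3)) = 0.75 × (1 − e^(-0.468)) = 0.75 × (1 − 0.626254) = 0.280310.
Expected differing sites = pL ≈ 0.280310 × 2614 = 732.73034 ≈ 733.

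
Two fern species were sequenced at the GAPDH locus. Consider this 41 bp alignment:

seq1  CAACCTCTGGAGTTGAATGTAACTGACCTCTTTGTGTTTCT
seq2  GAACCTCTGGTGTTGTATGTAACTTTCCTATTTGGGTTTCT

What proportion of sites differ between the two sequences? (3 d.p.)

The sequences differ at 7 of 41 positions (sites 1, 11, 16, 25, 26, 30, 35).
p = 7/41 = 0.170731… ≈ 0.171 (to 3 d.p.).

0.171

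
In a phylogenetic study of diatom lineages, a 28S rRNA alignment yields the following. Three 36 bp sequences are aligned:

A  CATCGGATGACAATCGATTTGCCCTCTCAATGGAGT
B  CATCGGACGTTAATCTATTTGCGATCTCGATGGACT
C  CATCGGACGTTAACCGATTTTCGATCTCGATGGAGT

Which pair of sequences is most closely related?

A–B: 8/36 differ, p = 0.222, d = 0.264.
A–C: 8/36 differ, p = 0.222, d = 0.264.
B–C: 4/36 differ, p = 0.111, d = 0.120.
The smallest distance is between B and C.

B and C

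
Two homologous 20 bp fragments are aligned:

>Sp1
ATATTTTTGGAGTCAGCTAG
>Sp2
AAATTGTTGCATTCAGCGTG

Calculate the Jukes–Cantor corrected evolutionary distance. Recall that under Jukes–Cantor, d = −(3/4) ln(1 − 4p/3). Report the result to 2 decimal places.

The sequences differ at 6 of 20 sites (2, 6, 10, 12, 18, 19), so p = 6/20 = 0.3.
d = −(3/4) ln(1 − 4p/3) = −0.75 ln(1 − 0.4) = −0.75 ln(0.6)
  = −0.75 × (-0.510826) = 0.383120 substitutions/site.

0.38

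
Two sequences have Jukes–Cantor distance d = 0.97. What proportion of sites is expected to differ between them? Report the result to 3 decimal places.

0.544

p = (3/4)(1 − e^(−4d/3)) = 0.75 × (1 − e^(-1.293333)) = 0.75 × (1 − 0.274355) = 0.544234.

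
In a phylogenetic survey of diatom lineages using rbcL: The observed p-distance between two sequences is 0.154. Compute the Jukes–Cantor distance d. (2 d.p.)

d = −(3/4) ln(1 − 4p/3) = −0.75 ln(1 − 0.205333) = −0.75 ln(0.794667)
  = −0.75 × (-0.229832) = 0.172374 substitutions/site.

0.17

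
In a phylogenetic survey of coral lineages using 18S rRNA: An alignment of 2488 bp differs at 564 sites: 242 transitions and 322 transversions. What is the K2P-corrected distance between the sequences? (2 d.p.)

P = 242/2488 ≈ 0.097267 and Q = 322/2488 ≈ 0.129421.
Under the Kimura two-parameter model, d = −½ ln(1 − 2P − Q) − ¼ ln(1 − 2Q).
1 − 2P − Q = 0.676045, giving −½ ln(0.676045) = 0.195748.
1 − 2Q = 0.741158, giving −¼ ln(0.741158) = 0.074885.
d = 0.195748 + 0.074885 = 0.270633.

0.27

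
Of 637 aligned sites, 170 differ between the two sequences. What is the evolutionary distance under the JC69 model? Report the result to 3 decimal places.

p = 170/637 ≈ 0.266876.
d = −(3/4) ln(1 − 4p/3) = −0.75 ln(1 − 0.355835) = −0.75 ln(0.644165)
  = −0.75 × (-0.439800) = 0.329850 substitutions/site.

0.330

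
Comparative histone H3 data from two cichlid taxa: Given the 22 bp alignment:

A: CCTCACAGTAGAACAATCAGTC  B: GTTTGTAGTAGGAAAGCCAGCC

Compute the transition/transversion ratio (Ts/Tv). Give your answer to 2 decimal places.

Transitions are A↔G and C↔T; transversions are all other mismatches.
Transitions: 8. Transversions: 2.
R = 8/2 = 4.00.

4.00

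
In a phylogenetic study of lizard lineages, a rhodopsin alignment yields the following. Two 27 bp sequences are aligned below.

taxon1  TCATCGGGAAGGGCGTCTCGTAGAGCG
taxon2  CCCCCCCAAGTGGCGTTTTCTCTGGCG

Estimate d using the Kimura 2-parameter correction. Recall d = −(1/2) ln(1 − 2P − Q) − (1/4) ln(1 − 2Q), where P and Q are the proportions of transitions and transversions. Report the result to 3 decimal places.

0.935

Of 27 sites, 7 differences are transitions and 7 are transversions, so P = 7/27 ≈ 0.259259 and Q = 7/27 ≈ 0.259259.
Under the Kimura two-parameter model, d = −½ ln(1 − 2P − Q) − ¼ ln(1 − 2Q).
1 − 2P − Q = 0.222223, giving −½ ln(0.222223) = 0.752037.
1 − 2Q = 0.481482, giving −¼ ln(0.481482) = 0.182722.
d = 0.752037 + 0.182722 = 0.934759.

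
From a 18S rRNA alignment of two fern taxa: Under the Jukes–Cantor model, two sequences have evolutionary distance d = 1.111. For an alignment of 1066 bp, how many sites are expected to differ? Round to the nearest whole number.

Invert JC69: p = (3/4)(1 − e^(−4d/3)) = 0.75 × (1 − e^(-1.481333)) = 0.75 × (1 − 0.227334) = 0.579500.
Expected differing sites = pL ≈ 0.579500 × 1066 = 617.747 ≈ 618.

618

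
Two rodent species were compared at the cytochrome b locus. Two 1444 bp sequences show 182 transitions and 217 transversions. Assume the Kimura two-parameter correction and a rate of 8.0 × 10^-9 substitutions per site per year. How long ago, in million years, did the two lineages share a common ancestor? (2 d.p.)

21.67

P = 182/1444 ≈ 0.126039 and Q = 217/1444 ≈ 0.150277.
Under the Kimura two-parameter model, d = −½ ln(1 − 2P − Q) − ¼ ln(1 − 2Q).
1 − 2P − Q = 0.597645, giving −½ ln(0.597645) = 0.257379.
1 − 2Q = 0.699446, giving −¼ ln(0.699446) = 0.089367.
d = 0.257379 + 0.089367 = 0.346746.
Under a molecular clock d = 2μt, so t = d/(2μ) = 0.346746 / (2 × 8.0 × 10^-9) = 21.67 million years.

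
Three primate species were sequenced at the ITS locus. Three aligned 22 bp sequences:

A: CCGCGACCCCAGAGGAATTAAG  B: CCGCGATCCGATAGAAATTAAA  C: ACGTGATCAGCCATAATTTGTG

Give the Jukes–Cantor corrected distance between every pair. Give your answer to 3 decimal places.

d(A,B) = 0.271, d(A,C) = 0.974, d(B,C) = 0.699

A–B: 5/22 sites differ → p ≈ 0.227273, d = −0.75 ln(1 − 0.303031) = 0.270761 ≈ 0.271.
A–C: 12/22 sites differ → p ≈ 0.545455, d = −0.75 ln(1 − 0.727273) = 0.974463 ≈ 0.974.
B–C: 10/22 sites differ → p ≈ 0.454545, d = −0.75 ln(1 − 0.60606) = 0.698667 ≈ 0.699.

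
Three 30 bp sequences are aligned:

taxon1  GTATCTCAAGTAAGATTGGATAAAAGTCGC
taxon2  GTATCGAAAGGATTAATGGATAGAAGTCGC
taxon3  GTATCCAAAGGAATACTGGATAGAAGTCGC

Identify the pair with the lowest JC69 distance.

taxon2 and taxon3

taxon1–taxon2: 7/30 differ, p = 0.233, d = 0.280.
taxon1–taxon3: 6/30 differ, p = 0.200, d = 0.233.
taxon2–taxon3: 3/30 differ, p = 0.100, d = 0.107.
The smallest distance is between taxon2 and taxon3.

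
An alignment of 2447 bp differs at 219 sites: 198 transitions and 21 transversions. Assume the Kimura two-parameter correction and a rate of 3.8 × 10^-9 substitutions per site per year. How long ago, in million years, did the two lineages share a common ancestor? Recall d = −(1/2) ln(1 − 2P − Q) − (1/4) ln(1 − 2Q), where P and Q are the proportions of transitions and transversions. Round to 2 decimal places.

12.86

P = 198/2447 ≈ 0.080915 and Q = 21/2447 ≈ 0.008582.
Under the Kimura two-parameter model, d = −½ ln(1 − 2P − Q) − ¼ ln(1 − 2Q).
1 − 2P − Q = 0.829588, giving −½ ln(0.829588) = 0.093413.
1 − 2Q = 0.982836, giving −¼ ln(0.982836) = 0.004328.
d = 0.093413 + 0.004328 = 0.097741.
Under a molecular clock d = 2μt, so t = d/(2μ) = 0.097741 / (2 × 3.8 × 10^-9) = 12.86 million years.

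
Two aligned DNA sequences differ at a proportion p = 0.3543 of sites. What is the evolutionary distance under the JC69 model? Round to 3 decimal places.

d = −(3/4) ln(1 − 4p/3) = −0.75 ln(1 − 0.4724) = −0.75 ln(0.5276)
  = −0.75 × (-0.639417) = 0.479563 substitutions/site.

0.480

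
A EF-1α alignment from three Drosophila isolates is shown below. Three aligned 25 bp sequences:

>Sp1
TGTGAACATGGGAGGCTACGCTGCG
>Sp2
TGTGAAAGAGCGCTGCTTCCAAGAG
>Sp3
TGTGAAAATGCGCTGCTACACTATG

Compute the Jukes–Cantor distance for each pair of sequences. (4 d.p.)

d(Sp1,Sp2) = 0.6626, d(Sp1,Sp3) = 0.3505, d(Sp2,Sp3) = 0.4172

Sp1–Sp2: 11/25 sites differ → p = 0.44, d = −0.75 ln(1 − 0.586667) = 0.662626 ≈ 0.6626.
Sp1–Sp3: 7/25 sites differ → p = 0.28, d = −0.75 ln(1 − 0.373333) = 0.350505 ≈ 0.3505.
Sp2–Sp3: 8/25 sites differ → p = 0.32, d = −0.75 ln(1 − 0.426667) = 0.417216 ≈ 0.4172.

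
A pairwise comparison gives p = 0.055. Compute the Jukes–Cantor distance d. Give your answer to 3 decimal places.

0.057

d = −(3/4) ln(1 − 4p/3) = −0.75 ln(1 − 0.073333) = −0.75 ln(0.926667)
  = −0.75 × (-0.076161) = 0.057121 substitutions/site.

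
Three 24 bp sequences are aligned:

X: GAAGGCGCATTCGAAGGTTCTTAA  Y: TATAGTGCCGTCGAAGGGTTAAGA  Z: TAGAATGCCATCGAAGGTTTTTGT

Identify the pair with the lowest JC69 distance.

X–Y: 11/24 differ, p = 0.458, d = 0.708.
X–Z: 10/24 differ, p = 0.417, d = 0.608.
Y–Z: 7/24 differ, p = 0.292, d = 0.369.
The smallest distance is between Y and Z.

Y and Z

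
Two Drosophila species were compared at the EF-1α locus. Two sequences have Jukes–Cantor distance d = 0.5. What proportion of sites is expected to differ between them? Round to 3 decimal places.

p = (3/4)(1 − e^(−4d/3)) = 0.75 × (1 − e^(-0.666667)) = 0.75 × (1 − 0.513417) = 0.364937.

0.365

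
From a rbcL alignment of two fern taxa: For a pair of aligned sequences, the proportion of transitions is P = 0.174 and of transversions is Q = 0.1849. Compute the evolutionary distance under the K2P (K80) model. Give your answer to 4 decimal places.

Under the Kimura two-parameter model, d = −½ ln(1 − 2P − Q) − ¼ ln(1 − 2Q).
1 − 2P − Q = 0.4671, giving −½ ln(0.4671) = 0.380606.
1 − 2Q = 0.6302, giving −¼ ln(0.6302) = 0.115430.
d = 0.380606 + 0.115430 = 0.496036.

0.4960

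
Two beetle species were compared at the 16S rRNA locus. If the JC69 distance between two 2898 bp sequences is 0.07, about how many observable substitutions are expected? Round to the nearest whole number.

194

Invert JC69: p = (3/4)(1 − e^(−4d/3)) = 0.75 × (1 − e^(-0.093333)) = 0.75 × (1 − 0.910890) = 0.066833.
Expected differing sites = pL ≈ 0.066833 × 2898 = 193.682034 ≈ 194.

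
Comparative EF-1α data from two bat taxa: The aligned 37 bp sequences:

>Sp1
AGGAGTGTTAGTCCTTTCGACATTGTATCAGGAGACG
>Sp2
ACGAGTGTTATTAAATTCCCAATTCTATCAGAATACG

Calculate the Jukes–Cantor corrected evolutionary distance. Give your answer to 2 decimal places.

0.38

The sequences differ at 11 of 37 sites, so p = 11/37 ≈ 0.297297.
d = −(3/4) ln(1 − 4p/3) = −0.75 ln(1 − 0.396396) = −0.75 ln(0.603604)
  = −0.75 × (-0.504837) = 0.378628 substitutions/site.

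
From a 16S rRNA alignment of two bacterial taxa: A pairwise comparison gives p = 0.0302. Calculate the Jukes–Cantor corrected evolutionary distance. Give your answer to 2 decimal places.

0.03

d = −(3/4) ln(1 − 4p/3) = −0.75 ln(1 − 0.040267) = −0.75 ln(0.959733)
  = −0.75 × (-0.041100) = 0.030825 substitutions/site.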